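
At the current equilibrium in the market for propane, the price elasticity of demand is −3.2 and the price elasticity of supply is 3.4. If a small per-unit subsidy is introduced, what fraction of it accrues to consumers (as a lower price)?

Consumer share = 17/33

For a small subsidy around the equilibrium, the benefit split depends on the relative slopes, which at a point are proportional to the elasticities.
Buyer share = εs/(εs + |εd|) = 3.4/(3.4 + 3.2) = 17/33; seller share = |εd|/(εs + |εd|) = 16/33.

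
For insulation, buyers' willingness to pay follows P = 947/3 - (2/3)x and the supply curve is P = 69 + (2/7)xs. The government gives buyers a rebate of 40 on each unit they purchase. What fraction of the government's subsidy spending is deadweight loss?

DWL / government spending = 3/43

Pre-subsidy: 947/3 - (2/3)x = 69 + (2/7)x gives x* = 259 and P* = 143.
With the rebate, buyers effectively pay Pb = Ps − 40, where Ps is the price sellers receive.
On the curves, Pb = 947/3 - (2/3)x and Ps = 69 + (2/7)x; the wedge Ps − Pb = 40 gives 69 + (2/7)x − (947/3 - (2/3)x) = 40, so x' = 301.
Then Pb = 947/3 − (2/3)·301 = 115 and Ps = 69 + (2/7)·301 = 155.
ΔCS = ½(259 + 301)(143 − 115) = 7840; ΔPS = ½(259 + 301)(155 − 143) = 3360.
Government spending = 40 × 301 = 12040.
DWL = ½ × 40 × (301 − 259) = 840; fraction = 840 / 12040 = 3/43.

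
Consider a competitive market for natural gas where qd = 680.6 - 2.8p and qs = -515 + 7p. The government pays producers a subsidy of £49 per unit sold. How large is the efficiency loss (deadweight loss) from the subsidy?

Deadweight loss = £2401

Pre-subsidy: 680.6 - 2.8p = -515 + 7p gives p* = 122, q* = 339.
With the subsidy, sellers receive ps = pb + 49 for each unit, where pb is the price buyers pay.
Supply in terms of pb becomes qs = -515 + 7(pb + 49) = -172 + 7pb. Setting this equal to demand: 680.6 - 2.8pb = -172 + 7pb, so pb = 87.
Sellers receive ps = 87 + 49 = 136; q' = 680.6 − 2.8·87 = 437.
The subsidy expands output by 437 − 339 = 98 past the efficient level; on those units the gap between marginal cost and willingness to pay runs from 0 up to 49.
DWL = ½ × 49 × 98 = 2401.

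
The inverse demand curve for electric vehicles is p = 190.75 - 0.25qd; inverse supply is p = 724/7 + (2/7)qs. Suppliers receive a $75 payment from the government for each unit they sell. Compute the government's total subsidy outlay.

Government cost = $22725

Pre-subsidy: 190.75 - 0.25q = 724/7 + (2/7)q gives q* = 163 and p* = 150.
With the subsidy, sellers receive ps = pb + 75 for each unit, where pb is the price buyers pay.
On the curves, pb = 190.75 - 0.25q and ps = 724/7 + (2/7)q; the wedge ps − pb = 75 gives 724/7 + (2/7)q − (190.75 - 0.25q) = 75, so q' = 303.
Then pb = 190.75 − 0.25·303 = 115 and ps = 724/7 + (2/7)·303 = 190.
Government outlay = subsidy × quantity = 75 × 303 = 22725.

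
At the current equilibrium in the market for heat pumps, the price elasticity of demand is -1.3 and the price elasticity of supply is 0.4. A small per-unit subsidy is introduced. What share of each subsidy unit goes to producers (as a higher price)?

For a small subsidy around the equilibrium, the benefit split depends on the relative slopes, which at a point are proportional to the elasticities.
Buyer share = εs/(εs + |εd|) = 0.4/(0.4 + 1.3) = 4/17; seller share = |εd|/(εs + |εd|) = 13/17.
So producers capture 13/17 of the subsidy.

Producer share = 13/17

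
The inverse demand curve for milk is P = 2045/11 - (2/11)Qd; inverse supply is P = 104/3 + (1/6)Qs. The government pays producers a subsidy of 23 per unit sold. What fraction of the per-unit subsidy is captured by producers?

Producer share = 11/23

Pre-subsidy: 2045/11 - (2/11)Q = 104/3 + (1/6)Q gives Q* = 434 and P* = 107.
With the subsidy, sellers receive Ps = Pb + 23 for each unit, where Pb is the price buyers pay.
On the curves, Pb = 2045/11 - (2/11)Q and Ps = 104/3 + (1/6)Q; the wedge Ps − Pb = 23 gives 104/3 + (1/6)Q − (2045/11 - (2/11)Q) = 23, so Q' = 500.
Then Pb = 2045/11 − (2/11)·500 = 95 and Ps = 104/3 + (1/6)·500 = 118.
Buyers' price falls by P* − Pb = 107 − 95 = 12; sellers' price rises by Ps − P* = 118 − 107 = 11.
So producers capture 11/23 = 11/23 of each unit of subsidy.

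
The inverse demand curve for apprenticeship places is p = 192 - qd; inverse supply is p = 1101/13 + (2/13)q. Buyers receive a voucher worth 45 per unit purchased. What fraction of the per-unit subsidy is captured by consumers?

Pre-subsidy: 192 - q = 1101/13 + (2/13)q gives q* = 93 and p* = 99.
With the rebate, buyers effectively pay pb = ps − 45, where ps is the price sellers receive.
On the curves, pb = 192 - q and ps = 1101/13 + (2/13)q; the wedge ps − pb = 45 gives 1101/13 + (2/13)q − (192 - q) = 45, so q' = 132.
Then pb = 192 − 1·132 = 60 and ps = 1101/13 + (2/13)·132 = 105.
Buyers' price falls by p* − pb = 99 − 60 = 39; sellers' price rises by ps − p* = 105 − 99 = 6.
So consumers capture 39/45 = 13/15 of each unit of subsidy.

Consumer share = 13/15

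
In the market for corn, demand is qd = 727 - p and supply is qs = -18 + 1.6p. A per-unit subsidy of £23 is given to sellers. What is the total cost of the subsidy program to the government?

Government cost = 135930/13

Pre-subsidy: 727 - p = -18 + 1.6p gives p* = 3725/13, q* = 5726/13.
With the subsidy, sellers receive ps = pb + 23 for each unit, where pb is the price buyers pay.
Supply in terms of pb becomes qs = -18 + 1.6(pb + 23) = 18.8 + 1.6pb. Setting this equal to demand: 727 - pb = 18.8 + 1.6pb, so pb = 3541/13.
Sellers receive ps = 3541/13 + 23 = 3840/13; q' = 727 − 1·(3541/13) = 5910/13.
Government outlay = subsidy × quantity = 23 × 5910/13 = 135930/13.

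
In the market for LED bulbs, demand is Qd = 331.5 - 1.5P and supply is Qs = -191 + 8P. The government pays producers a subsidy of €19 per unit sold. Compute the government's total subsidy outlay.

Government cost = €5187

Pre-subsidy: 331.5 - 1.5P = -191 + 8P gives P* = 55, Q* = 249.
With the subsidy, sellers receive Ps = Pb + 19 for each unit, where Pb is the price buyers pay.
Supply in terms of Pb becomes Qs = -191 + 8(Pb + 19) = -39 + 8Pb. Setting this equal to demand: 331.5 - 1.5Pb = -39 + 8Pb, so Pb = 39.
Sellers receive Ps = 39 + 19 = 58; Q' = 331.5 − 1.5·39 = 273.
Government outlay = subsidy × quantity = 19 × 273 = 5187.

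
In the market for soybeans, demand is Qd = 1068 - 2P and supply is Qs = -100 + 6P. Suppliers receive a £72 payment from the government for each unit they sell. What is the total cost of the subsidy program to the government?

Pre-subsidy: 1068 - 2P = -100 + 6P gives P* = 146, Q* = 776.
With the subsidy, sellers receive Ps = Pb + 72 for each unit, where Pb is the price buyers pay.
Supply in terms of Pb becomes Qs = -100 + 6(Pb + 72) = 332 + 6Pb. Setting this equal to demand: 1068 - 2Pb = 332 + 6Pb, so Pb = 92.
Sellers receive Ps = 92 + 72 = 164; Q' = 1068 − 2·92 = 884.
Government outlay = subsidy × quantity = 72 × 884 = 63648.

Government cost = £63648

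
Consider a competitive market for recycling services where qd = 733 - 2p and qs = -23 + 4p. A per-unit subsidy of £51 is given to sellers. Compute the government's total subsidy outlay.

Pre-subsidy: 733 - 2p = -23 + 4p gives p* = 126, q* = 481.
With the subsidy, sellers receive ps = pb + 51 for each unit, where pb is the price buyers pay.
Supply in terms of pb becomes qs = -23 + 4(pb + 51) = 181 + 4pb. Setting this equal to demand: 733 - 2pb = 181 + 4pb, so pb = 92.
Sellers receive ps = 92 + 51 = 143; q' = 733 − 2·92 = 549.
Government outlay = subsidy × quantity = 51 × 549 = 27999.

Government cost = £27999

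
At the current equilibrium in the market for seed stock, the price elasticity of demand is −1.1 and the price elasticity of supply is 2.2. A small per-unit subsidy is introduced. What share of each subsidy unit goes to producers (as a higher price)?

Producer share = 1/3

For a small subsidy around the equilibrium, the benefit split depends on the relative slopes, which at a point are proportional to the elasticities.
Buyer share = εs/(εs + |εd|) = 2.2/(2.2 + 1.1) = 2/3; seller share = |εd|/(εs + |εd|) = 1/3.
So producers capture 1/3 of the subsidy.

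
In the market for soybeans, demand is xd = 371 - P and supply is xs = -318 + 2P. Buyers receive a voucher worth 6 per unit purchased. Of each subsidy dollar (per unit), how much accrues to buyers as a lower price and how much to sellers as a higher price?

Buyers gain 4 per unit; sellers gain 2 per unit

Pre-subsidy: 371 - P = -318 + 2P gives P* = 689/3, x* = 424/3.
With the rebate, buyers effectively pay Pb = Ps − 6, where Ps is the price sellers receive.
Demand in terms of Ps becomes xd = 371 − 1(Ps − 6) = 377 - Ps. Setting this equal to supply: 377 - Ps = -318 + 2Ps, so Ps = 695/3.
Buyers pay Pb = 695/3 − 6 = 677/3; x' = -318 + 2·(695/3) = 436/3.
Buyers' price falls by P* − Pb = 689/3 − 677/3 = 4; sellers' price rises by Ps − P* = 695/3 − 689/3 = 2.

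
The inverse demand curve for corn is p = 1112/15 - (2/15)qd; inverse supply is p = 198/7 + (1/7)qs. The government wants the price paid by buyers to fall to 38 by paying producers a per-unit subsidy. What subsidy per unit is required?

Required subsidy s = 29 per unit

At a buyer price of 38, quantity demanded is 556 − 7.5·38 = 271.
Sellers supply 271 only when they receive ps = 198/7 + (1/7)·271 = 67.
s = ps − pb = 67 − 38 = 29.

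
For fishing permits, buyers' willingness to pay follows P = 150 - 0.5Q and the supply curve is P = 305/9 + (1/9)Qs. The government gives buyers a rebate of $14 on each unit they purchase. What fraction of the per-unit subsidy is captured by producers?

Pre-subsidy: 150 - 0.5Q = 305/9 + (1/9)Q gives Q* = 190 and P* = 55.
With the rebate, buyers effectively pay Pb = Ps − 14, where Ps is the price sellers receive.
On the curves, Pb = 150 - 0.5Q and Ps = 305/9 + (1/9)Q; the wedge Ps − Pb = 14 gives 305/9 + (1/9)Q − (150 - 0.5Q) = 14, so Q' = 2342/11.
Then Pb = 150 − 0.5·(2342/11) = 479/11 and Ps = 305/9 + (1/9)·(2342/11) = 633/11.
Buyers' price falls by P* − Pb = 55 − 479/11 = 126/11; sellers' price rises by Ps − P* = 633/11 − 55 = 28/11.
So producers capture (28/11)/14 = 2/11 of each unit of subsidy.

Producer share = 2/11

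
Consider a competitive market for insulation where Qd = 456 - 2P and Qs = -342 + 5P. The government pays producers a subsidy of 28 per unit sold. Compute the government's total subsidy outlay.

Pre-subsidy: 456 - 2P = -342 + 5P gives P* = 114, Q* = 228.
With the subsidy, sellers receive Ps = Pb + 28 for each unit, where Pb is the price buyers pay.
Supply in terms of Pb becomes Qs = -342 + 5(Pb + 28) = -202 + 5Pb. Setting this equal to demand: 456 - 2Pb = -202 + 5Pb, so Pb = 94.
Sellers receive Ps = 94 + 28 = 122; Q' = 456 − 2·94 = 268.
Government outlay = subsidy × quantity = 28 × 268 = 7504.

Government cost = 7504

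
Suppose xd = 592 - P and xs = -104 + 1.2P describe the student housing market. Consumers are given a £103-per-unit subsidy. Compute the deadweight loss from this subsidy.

Pre-subsidy: 592 - P = -104 + 1.2P gives P* = 3480/11, x* = 3032/11.
With the rebate, buyers effectively pay Pb = Ps − 103, where Ps is the price sellers receive.
Demand in terms of Ps becomes xd = 592 − 1(Ps − 103) = 695 - Ps. Setting this equal to supply: 695 - Ps = -104 + 1.2Ps, so Ps = 3995/11.
Buyers pay Pb = 3995/11 − 103 = 2862/11; x' = -104 + 1.2·(3995/11) = 3650/11.
The subsidy expands output by 3650/11 − 3032/11 = 618/11 past the efficient level; on those units the gap between marginal cost and willingness to pay runs from 0 up to 103.
DWL = ½ × 103 × 618/11 = 31827/11.

Deadweight loss = 31827/11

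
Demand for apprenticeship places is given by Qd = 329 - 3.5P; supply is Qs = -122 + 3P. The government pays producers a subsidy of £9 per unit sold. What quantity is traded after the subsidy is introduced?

Q' = 1309/13

Pre-subsidy: 329 - 3.5P = -122 + 3P gives P* = 902/13, Q* = 1120/13.
With the subsidy, sellers receive Ps = Pb + 9 for each unit, where Pb is the price buyers pay.
Supply in terms of Pb becomes Qs = -122 + 3(Pb + 9) = -95 + 3Pb. Setting this equal to demand: 329 - 3.5Pb = -95 + 3Pb, so Pb = 848/13.
Sellers receive Ps = 848/13 + 9 = 965/13; Q' = 329 − 3.5·(848/13) = 1309/13.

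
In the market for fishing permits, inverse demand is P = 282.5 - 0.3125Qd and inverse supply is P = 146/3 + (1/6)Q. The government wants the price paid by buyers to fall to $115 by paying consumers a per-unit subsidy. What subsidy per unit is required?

Required subsidy s = $23 per unit

At a buyer price of 115, quantity demanded is 904 − 3.2·115 = 536.
Sellers supply 536 only when they receive Ps = 146/3 + (1/6)·536 = 138.
s = Ps − Pb = 138 − 115 = 23.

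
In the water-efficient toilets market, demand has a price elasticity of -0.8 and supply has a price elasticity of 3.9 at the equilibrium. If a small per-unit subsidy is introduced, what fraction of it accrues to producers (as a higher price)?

Producer share = 8/47

For a small subsidy around the equilibrium, the benefit split depends on the relative slopes, which at a point are proportional to the elasticities.
Buyer share = εs/(εs + |εd|) = 3.9/(3.9 + 0.8) = 39/47; seller share = |εd|/(εs + |εd|) = 8/47.
So producers capture 8/47 of the subsidy.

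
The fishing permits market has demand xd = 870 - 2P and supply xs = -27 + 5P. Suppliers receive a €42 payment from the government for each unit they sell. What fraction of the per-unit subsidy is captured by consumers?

Pre-subsidy: 870 - 2P = -27 + 5P gives P* = 897/7, x* = 4296/7.
With the subsidy, sellers receive Ps = Pb + 42 for each unit, where Pb is the price buyers pay.
Supply in terms of Pb becomes xs = -27 + 5(Pb + 42) = 183 + 5Pb. Setting this equal to demand: 870 - 2Pb = 183 + 5Pb, so Pb = 687/7.
Sellers receive Ps = 687/7 + 42 = 981/7; x' = 870 − 2·(687/7) = 4716/7.
Buyers' price falls by P* − Pb = 897/7 − 687/7 = 30; sellers' price rises by Ps − P* = 981/7 − 897/7 = 12.
So consumers capture 30/42 = 5/7 of each unit of subsidy.

Consumer share = 5/7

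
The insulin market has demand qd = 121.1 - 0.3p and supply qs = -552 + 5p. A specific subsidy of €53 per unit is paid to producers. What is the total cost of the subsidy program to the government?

Government cost = €5194

Pre-subsidy: 121.1 - 0.3p = -552 + 5p gives p* = 127, q* = 83.
With the subsidy, sellers receive ps = pb + 53 for each unit, where pb is the price buyers pay.
Supply in terms of pb becomes qs = -552 + 5(pb + 53) = -287 + 5pb. Setting this equal to demand: 121.1 - 0.3pb = -287 + 5pb, so pb = 77.
Sellers receive ps = 77 + 53 = 130; q' = 121.1 − 0.3·77 = 98.
Government outlay = subsidy × quantity = 53 × 98 = 5194.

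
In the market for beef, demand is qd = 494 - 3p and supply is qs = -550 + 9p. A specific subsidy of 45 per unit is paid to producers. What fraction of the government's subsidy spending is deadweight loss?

Pre-subsidy: 494 - 3p = -550 + 9p gives p* = 87, q* = 233.
With the subsidy, sellers receive ps = pb + 45 for each unit, where pb is the price buyers pay.
Supply in terms of pb becomes qs = -550 + 9(pb + 45) = -145 + 9pb. Setting this equal to demand: 494 - 3pb = -145 + 9pb, so pb = 53.25.
Sellers receive ps = 53.25 + 45 = 98.25; q' = 494 − 3·53.25 = 334.25.
ΔCS = ½(233 + 334.25)(87 − 53.25) = 9572.34375; ΔPS = ½(233 + 334.25)(98.25 − 87) = 3190.78125.
Government spending = 45 × 334.25 = 15041.25.
DWL = ½ × 45 × (334.25 − 233) = 2278.125; fraction = 2278.125 / 15041.25 = 405/2674.

DWL / government spending = 405/2674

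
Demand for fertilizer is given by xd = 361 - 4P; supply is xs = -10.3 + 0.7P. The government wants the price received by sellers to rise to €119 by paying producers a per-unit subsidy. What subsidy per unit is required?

Required subsidy s = €47 per unit

At a seller price of 119, quantity supplied is -10.3 + 0.7·119 = 73.
Buyers absorb 73 only when they pay Pb with 361 − 4·Pb = 73, i.e. Pb = 72.
s = Ps − Pb = 119 − 72 = 47.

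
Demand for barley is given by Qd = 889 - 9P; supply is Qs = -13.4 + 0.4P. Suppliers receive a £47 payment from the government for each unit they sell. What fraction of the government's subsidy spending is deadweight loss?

Pre-subsidy: 889 - 9P = -13.4 + 0.4P gives P* = 96, Q* = 25.
With the subsidy, sellers receive Ps = Pb + 47 for each unit, where Pb is the price buyers pay.
Supply in terms of Pb becomes Qs = -13.4 + 0.4(Pb + 47) = 5.4 + 0.4Pb. Setting this equal to demand: 889 - 9Pb = 5.4 + 0.4Pb, so Pb = 94.
Sellers receive Ps = 94 + 47 = 141; Q' = 889 − 9·94 = 43.
ΔCS = ½(25 + 43)(96 − 94) = 68; ΔPS = ½(25 + 43)(141 − 96) = 1530.
Government spending = 47 × 43 = 2021.
DWL = ½ × 47 × (43 − 25) = 423; fraction = 423 / 2021 = 9/43.

DWL / government spending = 9/43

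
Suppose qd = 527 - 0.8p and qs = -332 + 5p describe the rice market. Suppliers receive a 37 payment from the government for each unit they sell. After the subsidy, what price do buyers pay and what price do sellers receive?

Pre-subsidy: 527 - 0.8p = -332 + 5p gives p* = 4295/29, q* = 11847/29.
With the subsidy, sellers receive ps = pb + 37 for each unit, where pb is the price buyers pay.
Supply in terms of pb becomes qs = -332 + 5(pb + 37) = -147 + 5pb. Setting this equal to demand: 527 - 0.8pb = -147 + 5pb, so pb = 3370/29.
Sellers receive ps = 3370/29 + 37 = 4443/29; q' = 527 − 0.8·(3370/29) = 12587/29.

Buyers pay 3370/29; sellers receive 4443/29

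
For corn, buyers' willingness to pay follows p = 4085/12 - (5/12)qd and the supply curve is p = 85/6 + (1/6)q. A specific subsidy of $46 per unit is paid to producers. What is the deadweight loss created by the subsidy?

Pre-subsidy: 4085/12 - (5/12)q = 85/6 + (1/6)q gives q* = 3915/7 and p* = 2255/21.
With the subsidy, sellers receive ps = pb + 46 for each unit, where pb is the price buyers pay.
On the curves, pb = 4085/12 - (5/12)q and ps = 85/6 + (1/6)q; the wedge ps − pb = 46 gives 85/6 + (1/6)q − (4085/12 - (5/12)q) = 46, so q' = 4467/7.
Then pb = 4085/12 − (5/12)·(4467/7) = 1565/21 and ps = 85/6 + (1/6)·(4467/7) = 2531/21.
The subsidy expands output by 4467/7 − 3915/7 = 552/7 past the efficient level; on those units the gap between marginal cost and willingness to pay runs from 0 up to 46.
DWL = ½ × 46 × 552/7 = 12696/7.

Deadweight loss = 12696/7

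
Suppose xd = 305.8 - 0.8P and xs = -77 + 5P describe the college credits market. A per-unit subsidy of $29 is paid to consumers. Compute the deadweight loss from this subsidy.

Pre-subsidy: 305.8 - 0.8P = -77 + 5P gives P* = 66, x* = 253.
With the rebate, buyers effectively pay Pb = Ps − 29, where Ps is the price sellers receive.
Demand in terms of Ps becomes xd = 305.8 − 0.8(Ps − 29) = 329 - 0.8Ps. Setting this equal to supply: 329 - 0.8Ps = -77 + 5Ps, so Ps = 70.
Buyers pay Pb = 70 − 29 = 41; x' = -77 + 5·70 = 273.
The subsidy expands output by 273 − 253 = 20 past the efficient level; on those units the gap between marginal cost and willingness to pay runs from 0 up to 29.
DWL = ½ × 29 × 20 = 290.

Deadweight loss = $290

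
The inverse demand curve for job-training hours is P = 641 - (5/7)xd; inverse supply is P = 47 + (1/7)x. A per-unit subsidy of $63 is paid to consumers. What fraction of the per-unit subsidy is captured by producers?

Producer share = 1/6

Pre-subsidy: 641 - (5/7)x = 47 + (1/7)x gives x* = 693 and P* = 146.
With the rebate, buyers effectively pay Pb = Ps − 63, where Ps is the price sellers receive.
On the curves, Pb = 641 - (5/7)x and Ps = 47 + (1/7)x; the wedge Ps − Pb = 63 gives 47 + (1/7)x − (641 - (5/7)x) = 63, so x' = 766.5.
Then Pb = 641 − (5/7)·766.5 = 93.5 and Ps = 47 + (1/7)·766.5 = 156.5.
Buyers' price falls by P* − Pb = 146 − 93.5 = 52.5; sellers' price rises by Ps − P* = 156.5 − 146 = 10.5.
So producers capture 10.5/63 = 1/6 of each unit of subsidy.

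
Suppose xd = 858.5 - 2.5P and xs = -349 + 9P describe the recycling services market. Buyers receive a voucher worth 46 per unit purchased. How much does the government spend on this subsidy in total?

Pre-subsidy: 858.5 - 2.5P = -349 + 9P gives P* = 105, x* = 596.
With the rebate, buyers effectively pay Pb = Ps − 46, where Ps is the price sellers receive.
Demand in terms of Ps becomes xd = 858.5 − 2.5(Ps − 46) = 973.5 - 2.5Ps. Setting this equal to supply: 973.5 - 2.5Ps = -349 + 9Ps, so Ps = 115.
Buyers pay Pb = 115 − 46 = 69; x' = -349 + 9·115 = 686.
Government outlay = subsidy × quantity = 46 × 686 = 31556.

Government cost = 31556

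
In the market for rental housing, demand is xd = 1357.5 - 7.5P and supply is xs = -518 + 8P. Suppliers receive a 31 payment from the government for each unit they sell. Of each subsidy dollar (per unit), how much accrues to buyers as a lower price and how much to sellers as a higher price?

Pre-subsidy: 1357.5 - 7.5P = -518 + 8P gives P* = 121, x* = 450.
With the subsidy, sellers receive Ps = Pb + 31 for each unit, where Pb is the price buyers pay.
Supply in terms of Pb becomes xs = -518 + 8(Pb + 31) = -270 + 8Pb. Setting this equal to demand: 1357.5 - 7.5Pb = -270 + 8Pb, so Pb = 105.
Sellers receive Ps = 105 + 31 = 136; x' = 1357.5 − 7.5·105 = 570.
Buyers' price falls by P* − Pb = 121 − 105 = 16; sellers' price rises by Ps − P* = 136 − 121 = 15.

Buyers gain 16 per unit; sellers gain 15 per unit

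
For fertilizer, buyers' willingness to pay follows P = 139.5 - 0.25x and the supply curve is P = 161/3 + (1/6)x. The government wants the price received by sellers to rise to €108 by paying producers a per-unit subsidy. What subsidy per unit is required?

At a seller price of 108, quantity supplied is -322 + 6·108 = 326.
Buyers absorb 326 only when they pay Pb = 139.5 − 0.25·326 = 58.
s = Ps − Pb = 108 − 58 = 50.

Required subsidy s = €50 per unit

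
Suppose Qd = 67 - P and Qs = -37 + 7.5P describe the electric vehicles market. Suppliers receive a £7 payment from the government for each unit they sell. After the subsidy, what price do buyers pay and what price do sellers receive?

Pre-subsidy: 67 - P = -37 + 7.5P gives P* = 208/17, Q* = 931/17.
With the subsidy, sellers receive Ps = Pb + 7 for each unit, where Pb is the price buyers pay.
Supply in terms of Pb becomes Qs = -37 + 7.5(Pb + 7) = 15.5 + 7.5Pb. Setting this equal to demand: 67 - Pb = 15.5 + 7.5Pb, so Pb = 103/17.
Sellers receive Ps = 103/17 + 7 = 222/17; Q' = 67 − 1·(103/17) = 1036/17.

Buyers pay 103/17; sellers receive 222/17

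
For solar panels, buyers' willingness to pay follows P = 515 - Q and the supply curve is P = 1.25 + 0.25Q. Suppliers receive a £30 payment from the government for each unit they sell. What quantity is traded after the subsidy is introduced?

Pre-subsidy: 515 - Q = 1.25 + 0.25Q gives Q* = 411 and P* = 104.
With the subsidy, sellers receive Ps = Pb + 30 for each unit, where Pb is the price buyers pay.
On the curves, Pb = 515 - Q and Ps = 1.25 + 0.25Q; the wedge Ps − Pb = 30 gives 1.25 + 0.25Q − (515 - Q) = 30, so Q' = 435.
Then Pb = 515 − 1·435 = 80 and Ps = 1.25 + 0.25·435 = 110.

Q' = 435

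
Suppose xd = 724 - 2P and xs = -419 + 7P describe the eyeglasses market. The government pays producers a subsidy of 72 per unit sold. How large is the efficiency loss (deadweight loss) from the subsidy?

Deadweight loss = 4032

Pre-subsidy: 724 - 2P = -419 + 7P gives P* = 127, x* = 470.
With the subsidy, sellers receive Ps = Pb + 72 for each unit, where Pb is the price buyers pay.
Supply in terms of Pb becomes xs = -419 + 7(Pb + 72) = 85 + 7Pb. Setting this equal to demand: 724 - 2Pb = 85 + 7Pb, so Pb = 71.
Sellers receive Ps = 71 + 72 = 143; x' = 724 − 2·71 = 582.
The subsidy expands output by 582 − 470 = 112 past the efficient level; on those units the gap between marginal cost and willingness to pay runs from 0 up to 72.
DWL = ½ × 72 × 112 = 4032.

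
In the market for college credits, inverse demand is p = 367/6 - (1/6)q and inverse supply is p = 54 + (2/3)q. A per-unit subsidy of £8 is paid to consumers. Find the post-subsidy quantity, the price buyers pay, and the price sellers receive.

Pre-subsidy: 367/6 - (1/6)q = 54 + (2/3)q gives q* = 8.6 and p* = 896/15.
With the rebate, buyers effectively pay pb = ps − 8, where ps is the price sellers receive.
On the curves, pb = 367/6 - (1/6)q and ps = 54 + (2/3)q; the wedge ps − pb = 8 gives 54 + (2/3)q − (367/6 - (1/6)q) = 8, so q' = 18.2.
Then pb = 367/6 − (1/6)·18.2 = 872/15 and ps = 54 + (2/3)·18.2 = 992/15.

q' = 18.2; buyers pay 872/15; sellers receive 992/15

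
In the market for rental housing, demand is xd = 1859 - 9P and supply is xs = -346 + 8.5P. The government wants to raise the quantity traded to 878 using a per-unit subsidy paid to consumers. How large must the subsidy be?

At x = 878, invert demand for the buyer price: Pb = (1859 − 878)/9 = 109; invert supply for the seller price: Ps = (878 − (-346))/8.5 = 144.
The subsidy must fill the gap: s = Ps − Pb = 144 − 109 = 35.

Required subsidy s = 35 per unit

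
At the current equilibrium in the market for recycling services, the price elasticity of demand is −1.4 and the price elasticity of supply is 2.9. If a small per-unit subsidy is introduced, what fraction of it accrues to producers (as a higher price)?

Producer share = 14/43

For a small subsidy around the equilibrium, the benefit split depends on the relative slopes, which at a point are proportional to the elasticities.
Buyer share = εs/(εs + |εd|) = 2.9/(2.9 + 1.4) = 29/43; seller share = |εd|/(εs + |εd|) = 14/43.
So producers capture 14/43 of the subsidy.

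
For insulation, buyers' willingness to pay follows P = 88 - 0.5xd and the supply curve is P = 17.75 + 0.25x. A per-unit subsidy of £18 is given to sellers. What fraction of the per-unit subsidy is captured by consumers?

Pre-subsidy: 88 - 0.5x = 17.75 + 0.25x gives x* = 281/3 and P* = 247/6.
With the subsidy, sellers receive Ps = Pb + 18 for each unit, where Pb is the price buyers pay.
On the curves, Pb = 88 - 0.5x and Ps = 17.75 + 0.25x; the wedge Ps − Pb = 18 gives 17.75 + 0.25x − (88 - 0.5x) = 18, so x' = 353/3.
Then Pb = 88 − 0.5·(353/3) = 175/6 and Ps = 17.75 + 0.25·(353/3) = 283/6.
Buyers' price falls by P* − Pb = 247/6 − 175/6 = 12; sellers' price rises by Ps − P* = 283/6 − 247/6 = 6.
So consumers capture 12/18 = 2/3 of each unit of subsidy.

Consumer share = 2/3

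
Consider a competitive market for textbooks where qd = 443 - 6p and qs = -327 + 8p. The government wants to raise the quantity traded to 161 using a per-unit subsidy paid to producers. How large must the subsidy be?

At q = 161, invert demand for the buyer price: pb = (443 − 161)/6 = 47; invert supply for the seller price: ps = (161 − (-327))/8 = 61.
The subsidy must fill the gap: s = ps − pb = 61 − 47 = 14.

Required subsidy s = 14 per unit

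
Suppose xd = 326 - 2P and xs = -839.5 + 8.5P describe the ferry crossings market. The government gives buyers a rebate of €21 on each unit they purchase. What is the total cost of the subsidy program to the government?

Government cost = €2898

Pre-subsidy: 326 - 2P = -839.5 + 8.5P gives P* = 111, x* = 104.
With the rebate, buyers effectively pay Pb = Ps − 21, where Ps is the price sellers receive.
Demand in terms of Ps becomes xd = 326 − 2(Ps − 21) = 368 - 2Ps. Setting this equal to supply: 368 - 2Ps = -839.5 + 8.5Ps, so Ps = 115.
Buyers pay Pb = 115 − 21 = 94; x' = -839.5 + 8.5·115 = 138.
Government outlay = subsidy × quantity = 21 × 138 = 2898.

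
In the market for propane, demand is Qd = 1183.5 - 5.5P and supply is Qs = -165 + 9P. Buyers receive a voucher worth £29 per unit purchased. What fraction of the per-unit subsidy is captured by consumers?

Consumer share = 18/29

Pre-subsidy: 1183.5 - 5.5P = -165 + 9P gives P* = 93, Q* = 672.
With the rebate, buyers effectively pay Pb = Ps − 29, where Ps is the price sellers receive.
Demand in terms of Ps becomes Qd = 1183.5 − 5.5(Ps − 29) = 1343 - 5.5Ps. Setting this equal to supply: 1343 - 5.5Ps = -165 + 9Ps, so Ps = 104.
Buyers pay Pb = 104 − 29 = 75; Q' = -165 + 9·104 = 771.
Buyers' price falls by P* − Pb = 93 − 75 = 18; sellers' price rises by Ps − P* = 104 − 93 = 11.
So consumers capture 18/29 = 18/29 of each unit of subsidy.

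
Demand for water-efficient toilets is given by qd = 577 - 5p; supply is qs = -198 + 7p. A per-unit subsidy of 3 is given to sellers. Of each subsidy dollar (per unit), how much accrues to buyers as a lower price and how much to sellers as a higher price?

Pre-subsidy: 577 - 5p = -198 + 7p gives p* = 775/12, q* = 3049/12.
With the subsidy, sellers receive ps = pb + 3 for each unit, where pb is the price buyers pay.
Supply in terms of pb becomes qs = -198 + 7(pb + 3) = -177 + 7pb. Setting this equal to demand: 577 - 5pb = -177 + 7pb, so pb = 377/6.
Sellers receive ps = 377/6 + 3 = 395/6; q' = 577 − 5·(377/6) = 1577/6.
Buyers' price falls by p* − pb = 775/12 − 377/6 = 1.75; sellers' price rises by ps − p* = 395/6 − 775/12 = 1.25.

Buyers gain 1.75 per unit; sellers gain 1.25 per unit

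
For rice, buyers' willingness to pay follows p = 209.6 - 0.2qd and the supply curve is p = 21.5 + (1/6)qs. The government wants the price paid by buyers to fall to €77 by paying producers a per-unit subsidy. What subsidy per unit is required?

Required subsidy s = €55 per unit

At a buyer price of 77, quantity demanded is 1048 − 5·77 = 663.
Sellers supply 663 only when they receive ps = 21.5 + (1/6)·663 = 132.
s = ps − pb = 132 − 77 = 55.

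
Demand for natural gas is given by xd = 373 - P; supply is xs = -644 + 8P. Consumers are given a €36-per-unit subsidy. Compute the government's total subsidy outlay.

Government cost = €10512

Pre-subsidy: 373 - P = -644 + 8P gives P* = 113, x* = 260.
With the rebate, buyers effectively pay Pb = Ps − 36, where Ps is the price sellers receive.
Demand in terms of Ps becomes xd = 373 − 1(Ps − 36) = 409 - Ps. Setting this equal to supply: 409 - Ps = -644 + 8Ps, so Ps = 117.
Buyers pay Pb = 117 − 36 = 81; x' = -644 + 8·117 = 292.
Government outlay = subsidy × quantity = 36 × 292 = 10512.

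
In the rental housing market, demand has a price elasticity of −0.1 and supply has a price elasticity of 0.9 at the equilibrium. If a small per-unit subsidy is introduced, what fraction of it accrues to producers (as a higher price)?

Producer share = 0.1

For a small subsidy around the equilibrium, the benefit split depends on the relative slopes, which at a point are proportional to the elasticities.
Buyer share = εs/(εs + |εd|) = 0.9/(0.9 + 0.1) = 0.9; seller share = |εd|/(εs + |εd|) = 0.1.
So producers capture 0.1 of the subsidy.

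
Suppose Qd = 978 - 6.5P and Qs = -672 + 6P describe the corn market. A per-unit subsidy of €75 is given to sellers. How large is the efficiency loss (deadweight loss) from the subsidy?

Pre-subsidy: 978 - 6.5P = -672 + 6P gives P* = 132, Q* = 120.
With the subsidy, sellers receive Ps = Pb + 75 for each unit, where Pb is the price buyers pay.
Supply in terms of Pb becomes Qs = -672 + 6(Pb + 75) = -222 + 6Pb. Setting this equal to demand: 978 - 6.5Pb = -222 + 6Pb, so Pb = 96.
Sellers receive Ps = 96 + 75 = 171; Q' = 978 − 6.5·96 = 354.
The subsidy expands output by 354 − 120 = 234 past the efficient level; on those units the gap between marginal cost and willingness to pay runs from 0 up to 75.
DWL = ½ × 75 × 234 = 8775.

Deadweight loss = €8775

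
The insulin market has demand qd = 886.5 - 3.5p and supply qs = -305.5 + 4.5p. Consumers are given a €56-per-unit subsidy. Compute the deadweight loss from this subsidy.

Pre-subsidy: 886.5 - 3.5p = -305.5 + 4.5p gives p* = 149, q* = 365.
With the rebate, buyers effectively pay pb = ps − 56, where ps is the price sellers receive.
Demand in terms of ps becomes qd = 886.5 − 3.5(ps − 56) = 1082.5 - 3.5ps. Setting this equal to supply: 1082.5 - 3.5ps = -305.5 + 4.5ps, so ps = 173.5.
Buyers pay pb = 173.5 − 56 = 117.5; q' = -305.5 + 4.5·173.5 = 475.25.
The subsidy expands output by 475.25 − 365 = 110.25 past the efficient level; on those units the gap between marginal cost and willingness to pay runs from 0 up to 56.
DWL = ½ × 56 × 110.25 = 3087.

Deadweight loss = €3087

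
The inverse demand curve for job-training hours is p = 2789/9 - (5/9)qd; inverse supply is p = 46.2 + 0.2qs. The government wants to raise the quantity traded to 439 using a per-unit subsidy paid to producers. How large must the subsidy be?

At q = 439, from the demand curve buyers pay pb = 2789/9 − (5/9)·439 = 66; from the supply curve sellers need ps = 46.2 + 0.2·439 = 134.
The subsidy must fill the gap: s = ps − pb = 134 − 66 = 68.

Required subsidy s = 68 per unit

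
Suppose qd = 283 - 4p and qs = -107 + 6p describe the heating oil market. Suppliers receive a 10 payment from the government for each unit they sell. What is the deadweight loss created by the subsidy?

Deadweight loss = 120

Pre-subsidy: 283 - 4p = -107 + 6p gives p* = 39, q* = 127.
With the subsidy, sellers receive ps = pb + 10 for each unit, where pb is the price buyers pay.
Supply in terms of pb becomes qs = -107 + 6(pb + 10) = -47 + 6pb. Setting this equal to demand: 283 - 4pb = -47 + 6pb, so pb = 33.
Sellers receive ps = 33 + 10 = 43; q' = 283 − 4·33 = 151.
The subsidy expands output by 151 − 127 = 24 past the efficient level; on those units the gap between marginal cost and willingness to pay runs from 0 up to 10.
DWL = ½ × 10 × 24 = 120.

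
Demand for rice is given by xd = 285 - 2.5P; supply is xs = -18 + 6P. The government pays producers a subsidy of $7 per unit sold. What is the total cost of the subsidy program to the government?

Pre-subsidy: 285 - 2.5P = -18 + 6P gives P* = 606/17, x* = 3330/17.
With the subsidy, sellers receive Ps = Pb + 7 for each unit, where Pb is the price buyers pay.
Supply in terms of Pb becomes xs = -18 + 6(Pb + 7) = 24 + 6Pb. Setting this equal to demand: 285 - 2.5Pb = 24 + 6Pb, so Pb = 522/17.
Sellers receive Ps = 522/17 + 7 = 641/17; x' = 285 − 2.5·(522/17) = 3540/17.
Government outlay = subsidy × quantity = 7 × 3540/17 = 24780/17.

Government cost = 24780/17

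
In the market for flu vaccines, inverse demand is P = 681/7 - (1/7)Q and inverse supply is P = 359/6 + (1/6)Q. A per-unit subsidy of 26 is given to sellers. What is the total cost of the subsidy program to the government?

Government cost = 5330

Pre-subsidy: 681/7 - (1/7)Q = 359/6 + (1/6)Q gives Q* = 121 and P* = 80.
With the subsidy, sellers receive Ps = Pb + 26 for each unit, where Pb is the price buyers pay.
On the curves, Pb = 681/7 - (1/7)Q and Ps = 359/6 + (1/6)Q; the wedge Ps − Pb = 26 gives 359/6 + (1/6)Q − (681/7 - (1/7)Q) = 26, so Q' = 205.
Then Pb = 681/7 − (1/7)·205 = 68 and Ps = 359/6 + (1/6)·205 = 94.
Government outlay = subsidy × quantity = 26 × 205 = 5330.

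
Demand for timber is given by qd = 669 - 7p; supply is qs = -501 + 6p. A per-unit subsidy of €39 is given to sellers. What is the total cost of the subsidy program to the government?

Pre-subsidy: 669 - 7p = -501 + 6p gives p* = 90, q* = 39.
With the subsidy, sellers receive ps = pb + 39 for each unit, where pb is the price buyers pay.
Supply in terms of pb becomes qs = -501 + 6(pb + 39) = -267 + 6pb. Setting this equal to demand: 669 - 7pb = -267 + 6pb, so pb = 72.
Sellers receive ps = 72 + 39 = 111; q' = 669 − 7·72 = 165.
Government outlay = subsidy × quantity = 39 × 165 = 6435.

Government cost = €6435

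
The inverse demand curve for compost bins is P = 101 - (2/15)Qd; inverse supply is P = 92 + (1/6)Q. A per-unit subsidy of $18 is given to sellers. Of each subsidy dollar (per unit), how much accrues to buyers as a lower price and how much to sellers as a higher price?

Pre-subsidy: 101 - (2/15)Q = 92 + (1/6)Q gives Q* = 30 and P* = 97.
With the subsidy, sellers receive Ps = Pb + 18 for each unit, where Pb is the price buyers pay.
On the curves, Pb = 101 - (2/15)Q and Ps = 92 + (1/6)Q; the wedge Ps − Pb = 18 gives 92 + (1/6)Q − (101 - (2/15)Q) = 18, so Q' = 90.
Then Pb = 101 − (2/15)·90 = 89 and Ps = 92 + (1/6)·90 = 107.
Buyers' price falls by P* − Pb = 97 − 89 = 8; sellers' price rises by Ps − P* = 107 − 97 = 10.

Buyers gain $8 per unit; sellers gain $10 per unit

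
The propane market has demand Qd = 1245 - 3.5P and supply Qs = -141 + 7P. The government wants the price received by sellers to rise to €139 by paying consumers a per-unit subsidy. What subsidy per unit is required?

Required subsidy s = €21 per unit

At a seller price of 139, quantity supplied is -141 + 7·139 = 832.
Buyers absorb 832 only when they pay Pb with 1245 − 3.5·Pb = 832, i.e. Pb = 118.
s = Ps − Pb = 139 − 118 = 21.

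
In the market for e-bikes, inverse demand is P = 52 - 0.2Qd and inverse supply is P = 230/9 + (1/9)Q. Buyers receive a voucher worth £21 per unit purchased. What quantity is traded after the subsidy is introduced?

Q' = 152.5

Pre-subsidy: 52 - 0.2Q = 230/9 + (1/9)Q gives Q* = 85 and P* = 35.
With the rebate, buyers effectively pay Pb = Ps − 21, where Ps is the price sellers receive.
On the curves, Pb = 52 - 0.2Q and Ps = 230/9 + (1/9)Q; the wedge Ps − Pb = 21 gives 230/9 + (1/9)Q − (52 - 0.2Q) = 21, so Q' = 152.5.
Then Pb = 52 − 0.2·152.5 = 21.5 and Ps = 230/9 + (1/9)·152.5 = 42.5.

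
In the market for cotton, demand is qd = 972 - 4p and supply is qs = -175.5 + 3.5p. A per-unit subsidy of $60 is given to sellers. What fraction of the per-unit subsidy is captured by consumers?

Consumer share = 7/15

Pre-subsidy: 972 - 4p = -175.5 + 3.5p gives p* = 153, q* = 360.
With the subsidy, sellers receive ps = pb + 60 for each unit, where pb is the price buyers pay.
Supply in terms of pb becomes qs = -175.5 + 3.5(pb + 60) = 34.5 + 3.5pb. Setting this equal to demand: 972 - 4pb = 34.5 + 3.5pb, so pb = 125.
Sellers receive ps = 125 + 60 = 185; q' = 972 − 4·125 = 472.
Buyers' price falls by p* − pb = 153 − 125 = 28; sellers' price rises by ps − p* = 185 − 153 = 32.
So consumers capture 28/60 = 7/15 of each unit of subsidy.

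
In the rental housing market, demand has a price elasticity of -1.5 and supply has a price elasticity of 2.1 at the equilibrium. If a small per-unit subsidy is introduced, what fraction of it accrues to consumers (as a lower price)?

For a small subsidy around the equilibrium, the benefit split depends on the relative slopes, which at a point are proportional to the elasticities.
Buyer share = εs/(εs + |εd|) = 2.1/(2.1 + 1.5) = 7/12; seller share = |εd|/(εs + |εd|) = 5/12.

Consumer share = 7/12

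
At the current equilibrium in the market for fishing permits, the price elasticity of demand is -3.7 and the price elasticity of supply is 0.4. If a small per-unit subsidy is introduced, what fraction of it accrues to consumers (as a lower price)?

For a small subsidy around the equilibrium, the benefit split depends on the relative slopes, which at a point are proportional to the elasticities.
Buyer share = εs/(εs + |εd|) = 0.4/(0.4 + 3.7) = 4/41; seller share = |εd|/(εs + |εd|) = 37/41.

Consumer share = 4/41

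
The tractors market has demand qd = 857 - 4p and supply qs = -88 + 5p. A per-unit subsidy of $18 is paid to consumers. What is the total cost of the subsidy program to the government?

Government cost = $8586

Pre-subsidy: 857 - 4p = -88 + 5p gives p* = 105, q* = 437.
With the rebate, buyers effectively pay pb = ps − 18, where ps is the price sellers receive.
Demand in terms of ps becomes qd = 857 − 4(ps − 18) = 929 - 4ps. Setting this equal to supply: 929 - 4ps = -88 + 5ps, so ps = 113.
Buyers pay pb = 113 − 18 = 95; q' = -88 + 5·113 = 477.
Government outlay = subsidy × quantity = 18 × 477 = 8586.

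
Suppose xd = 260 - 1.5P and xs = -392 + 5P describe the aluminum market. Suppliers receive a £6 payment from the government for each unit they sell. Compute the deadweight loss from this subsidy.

Deadweight loss = 270/13

Pre-subsidy: 260 - 1.5P = -392 + 5P gives P* = 1304/13, x* = 1424/13.
With the subsidy, sellers receive Ps = Pb + 6 for each unit, where Pb is the price buyers pay.
Supply in terms of Pb becomes xs = -392 + 5(Pb + 6) = -362 + 5Pb. Setting this equal to demand: 260 - 1.5Pb = -362 + 5Pb, so Pb = 1244/13.
Sellers receive Ps = 1244/13 + 6 = 1322/13; x' = 260 − 1.5·(1244/13) = 1514/13.
The subsidy expands output by 1514/13 − 1424/13 = 90/13 past the efficient level; on those units the gap between marginal cost and willingness to pay runs from 0 up to 6.
DWL = ½ × 6 × 90/13 = 270/13.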